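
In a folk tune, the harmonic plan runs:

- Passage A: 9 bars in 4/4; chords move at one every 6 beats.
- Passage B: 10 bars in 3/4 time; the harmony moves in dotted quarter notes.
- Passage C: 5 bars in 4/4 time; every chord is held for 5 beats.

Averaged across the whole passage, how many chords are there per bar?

A: 9 × 4 = 36 beats ÷ 6 = 6 chords.
B: 10 × 3 = 30 beats ÷ 1.5 = 20 chords.
C: 5 × 4 = 20 beats ÷ 5 = 4 chords.
Overall: 30 chords over 24 bars → 30/24 = 1.25 chords per bar.

1.25 chords per bar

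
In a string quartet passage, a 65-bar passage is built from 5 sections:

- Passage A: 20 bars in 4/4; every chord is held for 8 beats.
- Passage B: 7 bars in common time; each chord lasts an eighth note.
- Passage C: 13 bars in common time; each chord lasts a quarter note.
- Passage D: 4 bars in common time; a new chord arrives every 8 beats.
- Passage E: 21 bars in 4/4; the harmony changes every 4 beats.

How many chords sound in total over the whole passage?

141 chords

A has 80 beats and chords last 8 each, so 10 chords.
B has 28 beats and chords last 0.5 each, so 56 chords.
C has 52 beats and chords last 1 each, so 52 chords.
D has 16 beats and chords last 8 each, so 2 chords.
E has 84 beats and chords last 4 each, so 21 chords.
Total: 10 + 56 + 52 + 2 + 21 = 141.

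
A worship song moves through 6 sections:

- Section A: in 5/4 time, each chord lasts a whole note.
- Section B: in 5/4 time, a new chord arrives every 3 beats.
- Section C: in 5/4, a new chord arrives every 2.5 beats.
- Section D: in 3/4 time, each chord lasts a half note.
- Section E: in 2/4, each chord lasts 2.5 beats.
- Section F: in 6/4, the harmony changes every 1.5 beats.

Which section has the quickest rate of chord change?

A: 5/4 = 1.25 chords/bar.
B: 5/3 = 5/3 chords/bar.
C: 5/2.5 = 2 chords/bar.
D: 3/2 = 1.5 chords/bar.
E: 2/2.5 = 0.8 chords/bar.
F: 6/1.5 = 4 chords/bar.
Fastest is F at 4 chords/bar.

Section F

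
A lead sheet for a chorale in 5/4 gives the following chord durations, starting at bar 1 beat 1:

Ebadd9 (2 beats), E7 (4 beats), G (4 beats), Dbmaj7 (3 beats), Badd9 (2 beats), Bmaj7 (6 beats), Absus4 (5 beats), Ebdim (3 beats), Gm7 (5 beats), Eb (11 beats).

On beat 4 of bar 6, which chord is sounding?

Ebdim

Beat 4 of bar 6 is beat (6−1)×5 + 4 = 29 overall.
Running totals: Ebadd9 ends at 2, E7 ends at 6, G ends at 10, Dbmaj7 ends at 13, Badd9 ends at 15, Bmaj7 ends at 21, Absus4 ends at 26, Ebdim ends at 29.
Beat 29 falls within Ebdim.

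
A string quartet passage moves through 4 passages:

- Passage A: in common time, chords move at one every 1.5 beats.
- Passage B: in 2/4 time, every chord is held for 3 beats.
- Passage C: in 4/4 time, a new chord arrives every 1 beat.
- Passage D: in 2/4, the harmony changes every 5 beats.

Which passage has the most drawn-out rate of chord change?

A: each chord is 1.5 beats in 4/4, so 8/3 per bar.
B: each chord is 3 beats in 2/4, so 2/3 per bar.
C: each chord is 1 beat in 4/4, so 4 per bar.
D: each chord is 5 beats in 2/4, so 0.4 per bar.
Slowest is D at 0.4 chords/bar.

Passage D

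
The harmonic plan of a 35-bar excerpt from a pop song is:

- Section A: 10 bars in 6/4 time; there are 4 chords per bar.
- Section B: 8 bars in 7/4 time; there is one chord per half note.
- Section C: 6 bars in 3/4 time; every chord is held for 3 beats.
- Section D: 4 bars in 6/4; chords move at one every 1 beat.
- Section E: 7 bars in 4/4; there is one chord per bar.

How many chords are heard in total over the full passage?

A has 60 beats and chords last 1.5 each, so 40 chords.
B has 56 beats and chords last 2 each, so 28 chords.
C has 18 beats and chords last 3 each, so 6 chords.
D has 24 beats and chords last 1 each, so 24 chords.
E has 28 beats and chords last 4 each, so 7 chords.
Total: 40 + 28 + 6 + 24 + 7 = 105.

105 chords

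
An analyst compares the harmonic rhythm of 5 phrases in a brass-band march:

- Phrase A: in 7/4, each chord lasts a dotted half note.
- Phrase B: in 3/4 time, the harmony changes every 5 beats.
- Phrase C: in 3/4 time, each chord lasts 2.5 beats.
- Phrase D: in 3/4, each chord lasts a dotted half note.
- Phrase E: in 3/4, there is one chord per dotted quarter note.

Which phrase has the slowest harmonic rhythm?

Phrase B

A: 7 beats/bar ÷ 3 beats/chord = 7/3 chords/bar.
B: 3 beats/bar ÷ 5 beats/chord = 0.6 chords/bar.
C: 3 beats/bar ÷ 2.5 beats/chord = 1.2 chords/bar.
D: 3 beats/bar ÷ 3 beats/chord = 1 chord/bar.
E: 3 beats/bar ÷ 1.5 beats/chord = 2 chords/bar.
Slowest is B at 0.6 chords/bar.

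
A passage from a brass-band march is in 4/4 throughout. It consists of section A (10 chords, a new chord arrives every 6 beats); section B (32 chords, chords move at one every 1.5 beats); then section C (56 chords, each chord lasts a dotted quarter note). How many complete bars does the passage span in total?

A: 10 × 6 = 60 beats = 15 bars.
B: 32 × 1.5 = 48 beats = 12 bars.
C: 56 × 1.5 = 84 beats = 21 bars.
Total: 15 + 12 + 21 = 48 bars.

48 bars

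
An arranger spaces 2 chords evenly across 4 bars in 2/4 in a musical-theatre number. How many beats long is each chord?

4 bars × 2 beats/bar = 8 beats total.
8 beats ÷ 2 chords = 4 beats per chord.
(That is a whole note.)

4 beats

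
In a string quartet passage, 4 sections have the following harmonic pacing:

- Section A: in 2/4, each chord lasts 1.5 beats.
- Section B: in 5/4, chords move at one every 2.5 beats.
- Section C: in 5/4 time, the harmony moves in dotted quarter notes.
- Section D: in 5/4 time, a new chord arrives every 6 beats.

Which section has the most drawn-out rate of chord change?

Section D

A: 2 beats/bar ÷ 1.5 beats/chord = 4/3 chords/bar.
B: 5 beats/bar ÷ 2.5 beats/chord = 2 chords/bar.
C: 5 beats/bar ÷ 1.5 beats/chord = 10/3 chords/bar.
D: 5 beats/bar ÷ 6 beats/chord = 5/6 chords/bar.
Slowest is D at 5/6 chords/bar.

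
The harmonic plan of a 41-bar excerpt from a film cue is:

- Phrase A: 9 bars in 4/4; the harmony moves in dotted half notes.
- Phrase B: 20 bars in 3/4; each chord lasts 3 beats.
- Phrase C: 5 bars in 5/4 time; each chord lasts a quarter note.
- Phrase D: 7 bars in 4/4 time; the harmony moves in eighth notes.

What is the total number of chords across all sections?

A: 9 bars × 4 beats = 36 beats; 3 beats/chord → 12 chords.
B: 20 bars × 3 beats = 60 beats; 3 beats/chord → 20 chords.
C: 5 bars × 5 beats = 25 beats; 1 beat/chord → 25 chords.
D: 7 bars × 4 beats = 28 beats; 0.5 beats/chord → 56 chords.
Total: 12 + 20 + 25 + 56 = 113.

113 chords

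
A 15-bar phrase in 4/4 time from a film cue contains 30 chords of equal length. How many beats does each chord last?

2 beats

15 bars × 4 beats/bar = 60 beats total.
60 beats ÷ 30 chords = 2 beats per chord.
(That is a half note.)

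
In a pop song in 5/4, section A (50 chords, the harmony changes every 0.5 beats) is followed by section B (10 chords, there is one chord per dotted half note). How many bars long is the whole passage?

A: 50 × 0.5 = 25 beats = 5 bars.
B: 10 × 3 = 30 beats = 6 bars.
Total: 5 + 6 = 11 bars.

11 bars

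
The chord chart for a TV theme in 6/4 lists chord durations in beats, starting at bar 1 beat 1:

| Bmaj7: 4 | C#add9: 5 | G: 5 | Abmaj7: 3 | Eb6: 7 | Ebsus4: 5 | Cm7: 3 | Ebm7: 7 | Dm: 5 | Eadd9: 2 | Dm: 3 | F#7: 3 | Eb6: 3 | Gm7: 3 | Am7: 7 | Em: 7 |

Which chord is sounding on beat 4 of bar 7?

Beat 4 of bar 7 is beat (7−1)×6 + 4 = 40 overall.
Running totals: Bmaj7 ends at 4, C#add9 ends at 9, G ends at 14, Abmaj7 ends at 17, Eb6 ends at 24, Ebsus4 ends at 29, Cm7 ends at 32, Ebm7 ends at 39, Dm ends at 44.
Beat 40 falls within Dm.

Dm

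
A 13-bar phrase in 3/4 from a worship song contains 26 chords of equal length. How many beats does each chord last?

1.5 beats

13 bars × 3 beats/bar = 39 beats total.
39 beats ÷ 26 chords = 1.5 beats per chord.
(That is a dotted quarter note.)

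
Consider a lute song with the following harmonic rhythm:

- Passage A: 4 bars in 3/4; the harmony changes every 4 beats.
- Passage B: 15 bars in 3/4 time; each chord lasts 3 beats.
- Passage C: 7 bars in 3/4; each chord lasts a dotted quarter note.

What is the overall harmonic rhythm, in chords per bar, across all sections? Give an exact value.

16/13 chords per bar

A: 4 bars of 3 beats is 12 beats; at 4 beats each that's 3 chords.
B: 15 bars of 3 beats is 45 beats; at 3 beats each that's 15 chords.
C: 7 bars of 3 beats is 21 beats; at 1.5 beats each that's 14 chords.
Overall: 32 chords over 26 bars → 32/26 = 16/13 chords per bar.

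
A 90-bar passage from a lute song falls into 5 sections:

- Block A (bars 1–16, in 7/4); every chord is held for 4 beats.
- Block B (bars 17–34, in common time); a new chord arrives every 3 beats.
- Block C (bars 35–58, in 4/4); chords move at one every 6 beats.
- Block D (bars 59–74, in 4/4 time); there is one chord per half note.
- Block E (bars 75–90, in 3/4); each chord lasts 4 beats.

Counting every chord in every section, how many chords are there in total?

112 chords

A: 16·7 = 112 beats, 112/4 = 28 chords.
B: 18·4 = 72 beats, 72/3 = 24 chords.
C: 24·4 = 96 beats, 96/6 = 16 chords.
D: 16·4 = 64 beats, 64/2 = 32 chords.
E: 16·3 = 48 beats, 48/4 = 12 chords.
Total: 28 + 24 + 16 + 32 + 12 = 112.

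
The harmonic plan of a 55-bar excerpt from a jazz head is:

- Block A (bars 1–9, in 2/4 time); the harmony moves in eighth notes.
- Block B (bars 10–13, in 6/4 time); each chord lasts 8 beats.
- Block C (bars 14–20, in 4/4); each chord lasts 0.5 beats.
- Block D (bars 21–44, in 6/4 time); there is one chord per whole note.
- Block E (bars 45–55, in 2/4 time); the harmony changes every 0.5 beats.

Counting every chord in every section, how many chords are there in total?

A: 9·2 = 18 beats, 18/0.5 = 36 chords.
B: 4·6 = 24 beats, 24/8 = 3 chords.
C: 7·4 = 28 beats, 28/0.5 = 56 chords.
D: 24·6 = 144 beats, 144/4 = 36 chords.
E: 11·2 = 22 beats, 22/0.5 = 44 chords.
Total: 36 + 3 + 56 + 36 + 44 = 175.

175 chords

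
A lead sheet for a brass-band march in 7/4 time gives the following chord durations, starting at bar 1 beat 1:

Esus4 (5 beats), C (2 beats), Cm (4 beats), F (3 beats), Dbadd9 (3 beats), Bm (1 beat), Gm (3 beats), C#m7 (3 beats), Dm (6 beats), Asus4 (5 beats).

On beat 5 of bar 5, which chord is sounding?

Beat 5 of bar 5 is beat (5−1)×7 + 5 = 33 overall.
Running totals: Esus4 ends at 5, C ends at 7, Cm ends at 11, F ends at 14, Dbadd9 ends at 17, Bm ends at 18, Gm ends at 21, C#m7 ends at 24, Dm ends at 30, Asus4 ends at 35.
Beat 33 falls within Asus4.

Asus4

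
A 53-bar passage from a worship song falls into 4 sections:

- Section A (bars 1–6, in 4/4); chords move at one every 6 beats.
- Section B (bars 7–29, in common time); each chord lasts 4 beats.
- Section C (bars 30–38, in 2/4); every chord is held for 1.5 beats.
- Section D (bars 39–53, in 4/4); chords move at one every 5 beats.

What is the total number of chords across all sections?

A: 6·4 = 24 beats, 24/6 = 4 chords.
B: 23·4 = 92 beats, 92/4 = 23 chords.
C: 9·2 = 18 beats, 18/1.5 = 12 chords.
D: 15·4 = 60 beats, 60/5 = 12 chords.
Total: 4 + 23 + 12 + 12 = 51.

51 chords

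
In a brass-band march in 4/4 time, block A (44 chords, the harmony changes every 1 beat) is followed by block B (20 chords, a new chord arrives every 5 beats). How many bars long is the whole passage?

A: 44 × 1 = 44 beats = 11 bars.
B: 20 × 5 = 100 beats = 25 bars.
Total: 11 + 25 = 36 bars.

36 bars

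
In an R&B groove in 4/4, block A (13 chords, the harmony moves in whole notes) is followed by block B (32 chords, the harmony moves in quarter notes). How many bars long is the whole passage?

A: 13 × 4 = 52 beats = 13 bars.
B: 32 × 1 = 32 beats = 8 bars.
Total: 13 + 8 = 21 bars.

21 bars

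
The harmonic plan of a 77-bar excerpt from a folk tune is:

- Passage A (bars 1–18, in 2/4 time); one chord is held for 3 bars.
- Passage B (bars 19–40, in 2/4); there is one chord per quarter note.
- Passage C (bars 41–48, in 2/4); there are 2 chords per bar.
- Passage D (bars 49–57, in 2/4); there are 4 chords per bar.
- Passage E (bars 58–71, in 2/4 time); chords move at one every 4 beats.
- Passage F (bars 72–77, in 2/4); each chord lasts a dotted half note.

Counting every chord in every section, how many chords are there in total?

113 chords

A: 18·2 = 36 beats, 36/6 = 6 chords.
B: 22·2 = 44 beats, 44/1 = 44 chords.
C: 8·2 = 16 beats, 16/1 = 16 chords.
D: 9·2 = 18 beats, 18/0.5 = 36 chords.
E: 14·2 = 28 beats, 28/4 = 7 chords.
F: 6·2 = 12 beats, 12/3 = 4 chords.
Total: 6 + 44 + 16 + 36 + 7 + 4 = 113.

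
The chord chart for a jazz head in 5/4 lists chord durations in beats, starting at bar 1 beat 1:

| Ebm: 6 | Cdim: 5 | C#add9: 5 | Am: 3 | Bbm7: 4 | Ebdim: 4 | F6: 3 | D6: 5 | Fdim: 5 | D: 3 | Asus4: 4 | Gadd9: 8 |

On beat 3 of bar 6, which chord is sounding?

Beat 3 of bar 6 is beat (6−1)×5 + 3 = 28 overall.
Running totals: Ebm ends at 6, Cdim ends at 11, C#add9 ends at 16, Am ends at 19, Bbm7 ends at 23, Ebdim ends at 27, F6 ends at 30.
Beat 28 falls within F6.

F6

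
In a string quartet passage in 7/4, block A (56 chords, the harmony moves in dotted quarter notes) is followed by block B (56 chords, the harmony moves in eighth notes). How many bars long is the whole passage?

16 bars

A: 56 × 1.5 = 84 beats = 12 bars.
B: 56 × 0.5 = 28 beats = 4 bars.
Total: 12 + 4 = 16 bars.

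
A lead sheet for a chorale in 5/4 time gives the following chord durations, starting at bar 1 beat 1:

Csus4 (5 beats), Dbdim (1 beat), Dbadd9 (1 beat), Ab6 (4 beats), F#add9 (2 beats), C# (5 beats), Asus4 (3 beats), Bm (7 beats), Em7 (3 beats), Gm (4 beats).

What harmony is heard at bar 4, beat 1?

Beat 1 of bar 4 is beat (4−1)×5 + 1 = 16 overall.
Running totals: Csus4 ends at 5, Dbdim ends at 6, Dbadd9 ends at 7, Ab6 ends at 11, F#add9 ends at 13, C# ends at 18.
Beat 16 falls within C#.

C#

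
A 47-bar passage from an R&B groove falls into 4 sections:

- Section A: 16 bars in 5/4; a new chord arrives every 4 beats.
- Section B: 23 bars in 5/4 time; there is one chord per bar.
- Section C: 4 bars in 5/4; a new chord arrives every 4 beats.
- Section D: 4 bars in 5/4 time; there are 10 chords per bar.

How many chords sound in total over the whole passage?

A: 16 bars × 5 beats = 80 beats; 4 beats/chord → 20 chords.
B: 23 bars × 5 beats = 115 beats; 5 beats/chord → 23 chords.
C: 4 bars × 5 beats = 20 beats; 4 beats/chord → 5 chords.
D: 4 bars × 5 beats = 20 beats; 0.5 beats/chord → 40 chords.
Total: 20 + 23 + 5 + 40 = 88.

88 chords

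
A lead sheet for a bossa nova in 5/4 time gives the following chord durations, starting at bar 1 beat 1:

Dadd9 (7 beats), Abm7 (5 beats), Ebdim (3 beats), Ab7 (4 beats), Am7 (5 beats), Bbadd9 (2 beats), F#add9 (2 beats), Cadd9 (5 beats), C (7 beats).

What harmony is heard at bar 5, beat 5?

Bbadd9

Beat 5 of bar 5 is beat (5−1)×5 + 5 = 25 overall.
Running totals: Dadd9 ends at 7, Abm7 ends at 12, Ebdim ends at 15, Ab7 ends at 19, Am7 ends at 24, Bbadd9 ends at 26.
Beat 25 falls within Bbadd9.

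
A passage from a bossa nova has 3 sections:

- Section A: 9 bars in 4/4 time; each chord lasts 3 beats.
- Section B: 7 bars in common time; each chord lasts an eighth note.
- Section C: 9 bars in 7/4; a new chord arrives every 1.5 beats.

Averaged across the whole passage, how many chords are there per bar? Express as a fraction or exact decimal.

A: 9 bars of 4 beats is 36 beats; at 3 beats each that's 12 chords.
B: 7 bars of 4 beats is 28 beats; at 0.5 beats each that's 56 chords.
C: 9 bars of 7 beats is 63 beats; at 1.5 beats each that's 42 chords.
Overall: 110 chords over 25 bars → 110/25 = 4.4 chords per bar.

4.4 chords per bar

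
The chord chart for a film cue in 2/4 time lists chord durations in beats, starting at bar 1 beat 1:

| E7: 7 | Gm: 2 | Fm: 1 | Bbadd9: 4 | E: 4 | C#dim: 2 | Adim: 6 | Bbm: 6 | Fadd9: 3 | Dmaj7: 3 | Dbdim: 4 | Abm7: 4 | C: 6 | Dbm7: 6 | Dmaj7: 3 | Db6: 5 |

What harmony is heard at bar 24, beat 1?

C

Beat 1 of bar 24 is beat (24−1)×2 + 1 = 47 overall.
Running totals: E7 ends at 7, Gm ends at 9, Fm ends at 10, Bbadd9 ends at 14, E ends at 18, C#dim ends at 20, Adim ends at 26, Bbm ends at 32, Fadd9 ends at 35, Dmaj7 ends at 38, Dbdim ends at 42, Abm7 ends at 46, C ends at 52.
Beat 47 falls within C.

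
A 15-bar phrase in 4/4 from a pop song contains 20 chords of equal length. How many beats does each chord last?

3 beats

15 bars × 4 beats/bar = 60 beats total.
60 beats ÷ 20 chords = 3 beats per chord.
(That is a dotted half note.)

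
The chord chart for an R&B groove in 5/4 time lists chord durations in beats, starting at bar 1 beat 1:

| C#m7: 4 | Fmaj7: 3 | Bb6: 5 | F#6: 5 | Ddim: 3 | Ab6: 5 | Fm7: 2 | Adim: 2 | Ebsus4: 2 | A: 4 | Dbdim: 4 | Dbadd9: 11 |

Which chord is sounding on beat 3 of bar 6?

Beat 3 of bar 6 is beat (6−1)×5 + 3 = 28 overall.
Running totals: C#m7 ends at 4, Fmaj7 ends at 7, Bb6 ends at 12, F#6 ends at 17, Ddim ends at 20, Ab6 ends at 25, Fm7 ends at 27, Adim ends at 29.
Beat 28 falls within Adim.

Adim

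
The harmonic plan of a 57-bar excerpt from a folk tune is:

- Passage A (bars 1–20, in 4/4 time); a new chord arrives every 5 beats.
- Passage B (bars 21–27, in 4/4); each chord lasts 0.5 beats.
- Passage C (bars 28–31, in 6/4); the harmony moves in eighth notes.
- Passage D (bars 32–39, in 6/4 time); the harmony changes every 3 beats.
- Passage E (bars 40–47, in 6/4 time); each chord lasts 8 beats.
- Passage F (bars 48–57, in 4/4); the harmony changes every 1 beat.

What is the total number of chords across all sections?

182 chords

A: 20 bars × 4 beats = 80 beats; 5 beats/chord → 16 chords.
B: 7 bars × 4 beats = 28 beats; 0.5 beats/chord → 56 chords.
C: 4 bars × 6 beats = 24 beats; 0.5 beats/chord → 48 chords.
D: 8 bars × 6 beats = 48 beats; 3 beats/chord → 16 chords.
E: 8 bars × 6 beats = 48 beats; 8 beats/chord → 6 chords.
F: 10 bars × 4 beats = 40 beats; 1 beat/chord → 40 chords.
Total: 16 + 56 + 48 + 16 + 6 + 40 = 182.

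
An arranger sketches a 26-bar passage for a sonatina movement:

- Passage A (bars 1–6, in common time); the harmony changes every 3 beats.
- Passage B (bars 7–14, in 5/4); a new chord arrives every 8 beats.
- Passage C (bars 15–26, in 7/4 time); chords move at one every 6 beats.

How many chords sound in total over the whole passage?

A: 6·4 = 24 beats, 24/3 = 8 chords.
B: 8·5 = 40 beats, 40/8 = 5 chords.
C: 12·7 = 84 beats, 84/6 = 14 chords.
Total: 8 + 5 + 14 = 27.

27 chords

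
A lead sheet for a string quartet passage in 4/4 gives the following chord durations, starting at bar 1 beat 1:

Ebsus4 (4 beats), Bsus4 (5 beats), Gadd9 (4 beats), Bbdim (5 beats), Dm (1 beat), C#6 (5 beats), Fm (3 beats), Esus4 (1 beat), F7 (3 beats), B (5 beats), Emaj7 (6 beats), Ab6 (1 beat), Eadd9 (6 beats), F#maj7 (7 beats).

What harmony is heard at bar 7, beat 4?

Esus4

Beat 4 of bar 7 is beat (7−1)×4 + 4 = 28 overall.
Running totals: Ebsus4 ends at 4, Bsus4 ends at 9, Gadd9 ends at 13, Bbdim ends at 18, Dm ends at 19, C#6 ends at 24, Fm ends at 27, Esus4 ends at 28.
Beat 28 falls within Esus4.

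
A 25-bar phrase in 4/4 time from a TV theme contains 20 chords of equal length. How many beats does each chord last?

25 bars × 4 beats/bar = 100 beats total.
100 beats ÷ 20 chords = 5 beats per chord.

5 beats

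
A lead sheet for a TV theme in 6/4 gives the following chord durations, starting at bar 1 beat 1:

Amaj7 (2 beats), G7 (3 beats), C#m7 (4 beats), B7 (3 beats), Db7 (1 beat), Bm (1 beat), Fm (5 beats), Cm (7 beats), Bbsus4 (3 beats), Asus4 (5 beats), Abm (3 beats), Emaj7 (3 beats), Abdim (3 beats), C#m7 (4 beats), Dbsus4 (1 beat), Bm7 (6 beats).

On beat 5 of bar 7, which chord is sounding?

Beat 5 of bar 7 is beat (7−1)×6 + 5 = 41 overall.
Running totals: Amaj7 ends at 2, G7 ends at 5, C#m7 ends at 9, B7 ends at 12, Db7 ends at 13, Bm ends at 14, Fm ends at 19, Cm ends at 26, Bbsus4 ends at 29, Asus4 ends at 34, Abm ends at 37, Emaj7 ends at 40, Abdim ends at 43.
Beat 41 falls within Abdim.

Abdim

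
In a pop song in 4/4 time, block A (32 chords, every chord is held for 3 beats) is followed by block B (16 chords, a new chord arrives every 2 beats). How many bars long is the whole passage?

A: 32 × 3 = 96 beats = 24 bars.
B: 16 × 2 = 32 beats = 8 bars.
Total: 24 + 8 = 32 bars.

32 bars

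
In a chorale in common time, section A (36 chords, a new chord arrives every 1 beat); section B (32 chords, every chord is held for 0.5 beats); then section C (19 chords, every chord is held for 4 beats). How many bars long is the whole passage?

32 bars

A: 36 × 1 = 36 beats = 9 bars.
B: 32 × 0.5 = 16 beats = 4 bars.
C: 19 × 4 = 76 beats = 19 bars.
Total: 9 + 4 + 19 = 32 bars.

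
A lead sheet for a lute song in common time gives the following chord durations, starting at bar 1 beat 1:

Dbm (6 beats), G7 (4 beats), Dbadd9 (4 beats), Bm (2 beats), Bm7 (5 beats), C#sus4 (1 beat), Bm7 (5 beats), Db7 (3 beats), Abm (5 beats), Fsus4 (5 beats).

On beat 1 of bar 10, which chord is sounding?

Beat 1 of bar 10 is beat (10−1)×4 + 1 = 37 overall.
Running totals: Dbm ends at 6, G7 ends at 10, Dbadd9 ends at 14, Bm ends at 16, Bm7 ends at 21, C#sus4 ends at 22, Bm7 ends at 27, Db7 ends at 30, Abm ends at 35, Fsus4 ends at 40.
Beat 37 falls within Fsus4.

Fsus4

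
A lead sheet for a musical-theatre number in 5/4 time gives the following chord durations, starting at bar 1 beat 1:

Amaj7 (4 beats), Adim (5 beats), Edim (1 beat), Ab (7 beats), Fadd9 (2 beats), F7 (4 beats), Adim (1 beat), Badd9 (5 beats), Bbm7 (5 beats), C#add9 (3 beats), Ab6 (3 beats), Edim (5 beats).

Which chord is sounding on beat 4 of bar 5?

Adim

Beat 4 of bar 5 is beat (5−1)×5 + 4 = 24 overall.
Running totals: Amaj7 ends at 4, Adim ends at 9, Edim ends at 10, Ab ends at 17, Fadd9 ends at 19, F7 ends at 23, Adim ends at 24.
Beat 24 falls within Adim.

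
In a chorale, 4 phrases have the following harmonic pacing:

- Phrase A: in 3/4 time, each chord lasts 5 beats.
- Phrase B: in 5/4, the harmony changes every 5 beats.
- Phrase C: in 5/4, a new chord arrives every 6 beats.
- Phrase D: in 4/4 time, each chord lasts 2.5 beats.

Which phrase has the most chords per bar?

Phrase D

A: 3/5 = 0.6 chords/bar.
B: 5/5 = 1 chord/bar.
C: 5/6 = 5/6 chords/bar.
D: 4/2.5 = 1.6 chords/bar.
Fastest is D at 1.6 chords/bar.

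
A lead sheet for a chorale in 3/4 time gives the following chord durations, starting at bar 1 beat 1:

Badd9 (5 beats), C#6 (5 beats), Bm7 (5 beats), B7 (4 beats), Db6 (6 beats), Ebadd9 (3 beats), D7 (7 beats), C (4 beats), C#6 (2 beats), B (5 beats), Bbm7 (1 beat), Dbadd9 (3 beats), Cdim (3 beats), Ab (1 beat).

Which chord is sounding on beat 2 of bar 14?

Beat 2 of bar 14 is beat (14−1)×3 + 2 = 41 overall.
Running totals: Badd9 ends at 5, C#6 ends at 10, Bm7 ends at 15, B7 ends at 19, Db6 ends at 25, Ebadd9 ends at 28, D7 ends at 35, C ends at 39, C#6 ends at 41.
Beat 41 falls within C#6.

C#6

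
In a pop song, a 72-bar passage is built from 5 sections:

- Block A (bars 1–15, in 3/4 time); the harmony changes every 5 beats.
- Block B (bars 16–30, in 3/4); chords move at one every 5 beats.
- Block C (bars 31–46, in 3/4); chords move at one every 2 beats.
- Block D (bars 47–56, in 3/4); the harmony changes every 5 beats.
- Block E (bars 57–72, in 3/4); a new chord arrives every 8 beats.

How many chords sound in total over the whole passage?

54 chords

A: 15·3 = 45 beats, 45/5 = 9 chords.
B: 15·3 = 45 beats, 45/5 = 9 chords.
C: 16·3 = 48 beats, 48/2 = 24 chords.
D: 10·3 = 30 beats, 30/5 = 6 chords.
E: 16·3 = 48 beats, 48/8 = 6 chords.
Total: 9 + 9 + 24 + 6 + 6 = 54.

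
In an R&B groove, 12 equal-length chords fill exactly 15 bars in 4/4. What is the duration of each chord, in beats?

15 bars × 4 beats/bar = 60 beats total.
60 beats ÷ 12 chords = 5 beats per chord.

5 beats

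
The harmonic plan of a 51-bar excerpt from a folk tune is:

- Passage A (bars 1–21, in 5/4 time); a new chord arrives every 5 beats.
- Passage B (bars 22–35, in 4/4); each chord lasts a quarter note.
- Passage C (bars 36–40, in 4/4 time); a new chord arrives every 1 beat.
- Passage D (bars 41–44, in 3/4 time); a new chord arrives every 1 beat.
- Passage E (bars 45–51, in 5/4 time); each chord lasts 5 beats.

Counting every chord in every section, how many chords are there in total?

A: 21·5 = 105 beats, 105/5 = 21 chords.
B: 14·4 = 56 beats, 56/1 = 56 chords.
C: 5·4 = 20 beats, 20/1 = 20 chords.
D: 4·3 = 12 beats, 12/1 = 12 chords.
E: 7·5 = 35 beats, 35/5 = 7 chords.
Total: 21 + 56 + 20 + 12 + 7 = 116.

116 chords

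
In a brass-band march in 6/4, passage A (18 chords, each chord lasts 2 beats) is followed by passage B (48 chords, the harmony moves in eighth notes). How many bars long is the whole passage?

10 bars

A: 18 × 2 = 36 beats = 6 bars.
B: 48 × 0.5 = 24 beats = 4 bars.
Total: 6 + 4 = 10 bars.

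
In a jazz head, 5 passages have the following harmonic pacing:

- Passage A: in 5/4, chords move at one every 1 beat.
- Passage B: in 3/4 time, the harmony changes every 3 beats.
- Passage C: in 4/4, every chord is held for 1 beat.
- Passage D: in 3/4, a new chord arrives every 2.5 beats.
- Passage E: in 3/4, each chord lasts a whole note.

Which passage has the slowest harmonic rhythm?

A: 5/1 = 5 chords/bar.
B: 3/3 = 1 chord/bar.
C: 4/1 = 4 chords/bar.
D: 3/2.5 = 1.2 chords/bar.
E: 3/4 = 0.75 chords/bar.
Slowest is E at 0.75 chords/bar.

Passage E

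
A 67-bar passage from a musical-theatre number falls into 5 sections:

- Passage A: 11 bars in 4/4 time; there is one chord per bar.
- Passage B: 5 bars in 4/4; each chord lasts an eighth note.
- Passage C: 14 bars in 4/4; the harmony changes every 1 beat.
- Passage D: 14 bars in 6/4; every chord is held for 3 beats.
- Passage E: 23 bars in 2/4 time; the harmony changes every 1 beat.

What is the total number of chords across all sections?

A: 11 bars × 4 beats = 44 beats; 4 beats/chord → 11 chords.
B: 5 bars × 4 beats = 20 beats; 0.5 beats/chord → 40 chords.
C: 14 bars × 4 beats = 56 beats; 1 beat/chord → 56 chords.
D: 14 bars × 6 beats = 84 beats; 3 beats/chord → 28 chords.
E: 23 bars × 2 beats = 46 beats; 1 beat/chord → 46 chords.
Total: 11 + 40 + 56 + 28 + 46 = 181.

181 chords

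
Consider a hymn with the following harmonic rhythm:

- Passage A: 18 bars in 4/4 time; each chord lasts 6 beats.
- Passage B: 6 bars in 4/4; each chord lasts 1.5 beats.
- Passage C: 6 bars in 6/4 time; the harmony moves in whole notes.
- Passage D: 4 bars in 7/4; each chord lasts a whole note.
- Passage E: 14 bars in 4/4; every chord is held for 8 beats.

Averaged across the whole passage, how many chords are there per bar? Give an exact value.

A: 18 × 4 = 72 beats ÷ 6 = 12 chords.
B: 6 × 4 = 24 beats ÷ 1.5 = 16 chords.
C: 6 × 6 = 36 beats ÷ 4 = 9 chords.
D: 4 × 7 = 28 beats ÷ 4 = 7 chords.
E: 14 × 4 = 56 beats ÷ 8 = 7 chords.
Overall: 51 chords over 48 bars → 51/48 = 17/16 chords per bar.

17/16 chords per bar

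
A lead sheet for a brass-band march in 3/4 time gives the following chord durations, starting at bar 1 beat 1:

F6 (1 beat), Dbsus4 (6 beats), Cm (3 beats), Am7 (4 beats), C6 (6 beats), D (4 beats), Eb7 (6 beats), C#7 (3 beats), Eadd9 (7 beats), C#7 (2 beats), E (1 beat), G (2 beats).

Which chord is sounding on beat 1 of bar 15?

E

Beat 1 of bar 15 is beat (15−1)×3 + 1 = 43 overall.
Running totals: F6 ends at 1, Dbsus4 ends at 7, Cm ends at 10, Am7 ends at 14, C6 ends at 20, D ends at 24, Eb7 ends at 30, C#7 ends at 33, Eadd9 ends at 40, C#7 ends at 42, E ends at 43.
Beat 43 falls within E.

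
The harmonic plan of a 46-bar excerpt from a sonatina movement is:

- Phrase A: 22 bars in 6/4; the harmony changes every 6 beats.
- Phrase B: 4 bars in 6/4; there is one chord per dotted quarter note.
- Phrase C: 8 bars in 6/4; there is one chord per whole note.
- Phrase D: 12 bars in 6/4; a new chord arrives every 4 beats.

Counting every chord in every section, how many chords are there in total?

A: 22 bars × 6 beats = 132 beats; 6 beats/chord → 22 chords.
B: 4 bars × 6 beats = 24 beats; 1.5 beats/chord → 16 chords.
C: 8 bars × 6 beats = 48 beats; 4 beats/chord → 12 chords.
D: 12 bars × 6 beats = 72 beats; 4 beats/chord → 18 chords.
Total: 22 + 16 + 12 + 18 = 68.

68 chords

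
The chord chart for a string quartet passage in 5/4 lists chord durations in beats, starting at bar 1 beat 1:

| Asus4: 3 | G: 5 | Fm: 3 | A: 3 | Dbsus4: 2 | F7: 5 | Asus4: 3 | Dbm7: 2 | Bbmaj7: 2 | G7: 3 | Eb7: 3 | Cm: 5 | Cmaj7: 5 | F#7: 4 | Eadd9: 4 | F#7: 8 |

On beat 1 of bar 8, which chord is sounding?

Cm

Beat 1 of bar 8 is beat (8−1)×5 + 1 = 36 overall.
Running totals: Asus4 ends at 3, G ends at 8, Fm ends at 11, A ends at 14, Dbsus4 ends at 16, F7 ends at 21, Asus4 ends at 24, Dbm7 ends at 26, Bbmaj7 ends at 28, G7 ends at 31, Eb7 ends at 34, Cm ends at 39.
Beat 36 falls within Cm.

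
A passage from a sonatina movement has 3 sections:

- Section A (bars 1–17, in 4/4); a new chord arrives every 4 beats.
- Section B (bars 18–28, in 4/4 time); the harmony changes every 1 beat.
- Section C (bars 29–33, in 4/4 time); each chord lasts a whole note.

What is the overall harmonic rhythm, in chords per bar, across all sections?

2 chords per bar

A: 17 bars of 4 beats is 68 beats; at 4 beats each that's 17 chords.
B: 11 bars of 4 beats is 44 beats; at 1 beat each that's 44 chords.
C: 5 bars of 4 beats is 20 beats; at 4 beats each that's 5 chords.
Overall: 66 chords over 33 bars → 66/33 = 2 chords per bar.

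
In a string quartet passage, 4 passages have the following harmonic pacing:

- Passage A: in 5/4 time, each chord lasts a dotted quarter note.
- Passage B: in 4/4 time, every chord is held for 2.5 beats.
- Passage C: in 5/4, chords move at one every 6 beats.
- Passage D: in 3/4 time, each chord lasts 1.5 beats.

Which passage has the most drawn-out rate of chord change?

A: each chord is 1.5 beats in 5/4, so 10/3 per bar.
B: each chord is 2.5 beats in 4/4, so 1.6 per bar.
C: each chord is 6 beats in 5/4, so 5/6 per bar.
D: each chord is 1.5 beats in 3/4, so 2 per bar.
Slowest is C at 5/6 chords/bar.

Passage C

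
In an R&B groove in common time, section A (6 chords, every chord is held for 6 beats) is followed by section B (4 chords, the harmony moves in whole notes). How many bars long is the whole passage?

A: 6 × 6 = 36 beats = 9 bars.
B: 4 × 4 = 16 beats = 4 bars.
Total: 9 + 4 = 13 bars.

13 bars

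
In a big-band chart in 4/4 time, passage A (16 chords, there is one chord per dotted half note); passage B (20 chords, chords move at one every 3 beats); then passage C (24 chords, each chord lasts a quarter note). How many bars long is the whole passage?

33 bars

A: 16 × 3 = 48 beats = 12 bars.
B: 20 × 3 = 60 beats = 15 bars.
C: 24 × 1 = 24 beats = 6 bars.
Total: 12 + 15 + 6 = 33 bars.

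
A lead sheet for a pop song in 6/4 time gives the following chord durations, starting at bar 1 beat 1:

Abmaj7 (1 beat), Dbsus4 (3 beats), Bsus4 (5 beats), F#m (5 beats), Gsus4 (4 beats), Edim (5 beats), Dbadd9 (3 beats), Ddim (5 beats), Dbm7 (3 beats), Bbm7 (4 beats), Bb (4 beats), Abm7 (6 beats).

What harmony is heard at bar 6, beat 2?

Beat 2 of bar 6 is beat (6−1)×6 + 2 = 32 overall.
Running totals: Abmaj7 ends at 1, Dbsus4 ends at 4, Bsus4 ends at 9, F#m ends at 14, Gsus4 ends at 18, Edim ends at 23, Dbadd9 ends at 26, Ddim ends at 31, Dbm7 ends at 34.
Beat 32 falls within Dbm7.

Dbm7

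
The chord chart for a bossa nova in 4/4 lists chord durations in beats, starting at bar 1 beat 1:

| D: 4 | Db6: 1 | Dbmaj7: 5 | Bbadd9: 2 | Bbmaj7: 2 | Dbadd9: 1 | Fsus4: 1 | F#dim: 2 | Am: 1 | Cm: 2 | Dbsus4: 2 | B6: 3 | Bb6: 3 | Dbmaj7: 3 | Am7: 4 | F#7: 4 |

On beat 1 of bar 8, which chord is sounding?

Beat 1 of bar 8 is beat (8−1)×4 + 1 = 29 overall.
Running totals: D ends at 4, Db6 ends at 5, Dbmaj7 ends at 10, Bbadd9 ends at 12, Bbmaj7 ends at 14, Dbadd9 ends at 15, Fsus4 ends at 16, F#dim ends at 18, Am ends at 19, Cm ends at 21, Dbsus4 ends at 23, B6 ends at 26, Bb6 ends at 29.
Beat 29 falls within Bb6.

Bb6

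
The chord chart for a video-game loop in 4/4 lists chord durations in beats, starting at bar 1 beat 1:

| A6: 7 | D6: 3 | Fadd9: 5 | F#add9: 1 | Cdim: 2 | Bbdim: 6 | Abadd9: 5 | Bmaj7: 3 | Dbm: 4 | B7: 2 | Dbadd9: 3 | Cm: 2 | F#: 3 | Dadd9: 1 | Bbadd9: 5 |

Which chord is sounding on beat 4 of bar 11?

Beat 4 of bar 11 is beat (11−1)×4 + 4 = 44 overall.
Running totals: A6 ends at 7, D6 ends at 10, Fadd9 ends at 15, F#add9 ends at 16, Cdim ends at 18, Bbdim ends at 24, Abadd9 ends at 29, Bmaj7 ends at 32, Dbm ends at 36, B7 ends at 38, Dbadd9 ends at 41, Cm ends at 43, F# ends at 46.
Beat 44 falls within F#.

F#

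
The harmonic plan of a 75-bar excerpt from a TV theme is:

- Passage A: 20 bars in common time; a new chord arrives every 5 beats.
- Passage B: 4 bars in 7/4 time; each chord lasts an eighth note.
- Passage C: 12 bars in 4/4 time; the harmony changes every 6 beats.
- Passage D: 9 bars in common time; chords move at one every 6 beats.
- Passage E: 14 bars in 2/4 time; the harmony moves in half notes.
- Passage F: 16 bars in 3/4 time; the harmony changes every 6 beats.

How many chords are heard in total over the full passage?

A has 80 beats and chords last 5 each, so 16 chords.
B has 28 beats and chords last 0.5 each, so 56 chords.
C has 48 beats and chords last 6 each, so 8 chords.
D has 36 beats and chords last 6 each, so 6 chords.
E has 28 beats and chords last 2 each, so 14 chords.
F has 48 beats and chords last 6 each, so 8 chords.
Total: 16 + 56 + 8 + 6 + 14 + 8 = 108.

108 chords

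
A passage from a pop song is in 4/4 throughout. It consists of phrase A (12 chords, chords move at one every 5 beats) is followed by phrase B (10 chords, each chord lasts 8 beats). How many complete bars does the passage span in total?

35 bars

A: 12 × 5 = 60 beats = 15 bars.
B: 10 × 8 = 80 beats = 20 bars.
Total: 15 + 20 = 35 bars.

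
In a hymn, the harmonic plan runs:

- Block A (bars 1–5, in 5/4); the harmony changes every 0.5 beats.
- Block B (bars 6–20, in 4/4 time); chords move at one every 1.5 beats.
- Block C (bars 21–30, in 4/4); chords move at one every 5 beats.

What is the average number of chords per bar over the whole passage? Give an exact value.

49/15 chords per bar

A: 5 bars of 5 beats is 25 beats; at 0.5 beats each that's 50 chords.
B: 15 bars of 4 beats is 60 beats; at 1.5 beats each that's 40 chords.
C: 10 bars of 4 beats is 40 beats; at 5 beats each that's 8 chords.
Overall: 98 chords over 30 bars → 98/30 = 49/15 chords per bar.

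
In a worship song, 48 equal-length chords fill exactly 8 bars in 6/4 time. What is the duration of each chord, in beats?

1 beat

8 bars × 6 beats/bar = 48 beats total.
48 beats ÷ 48 chords = 1 beats per chord.
(That is a quarter note.)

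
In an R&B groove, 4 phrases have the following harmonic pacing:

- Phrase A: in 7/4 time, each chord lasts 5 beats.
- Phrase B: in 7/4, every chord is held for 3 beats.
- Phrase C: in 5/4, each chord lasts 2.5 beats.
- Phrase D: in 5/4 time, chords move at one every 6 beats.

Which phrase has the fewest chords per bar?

A: 7/5 = 1.4 chords/bar.
B: 7/3 = 7/3 chords/bar.
C: 5/2.5 = 2 chords/bar.
D: 5/6 = 5/6 chords/bar.
Slowest is D at 5/6 chords/bar.

Phrase D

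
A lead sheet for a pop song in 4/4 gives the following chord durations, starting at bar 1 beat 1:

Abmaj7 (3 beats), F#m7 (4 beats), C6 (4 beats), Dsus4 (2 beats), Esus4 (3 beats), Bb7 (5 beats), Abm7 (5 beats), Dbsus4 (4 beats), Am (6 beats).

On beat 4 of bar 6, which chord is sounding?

Abm7

Beat 4 of bar 6 is beat (6−1)×4 + 4 = 24 overall.
Running totals: Abmaj7 ends at 3, F#m7 ends at 7, C6 ends at 11, Dsus4 ends at 13, Esus4 ends at 16, Bb7 ends at 21, Abm7 ends at 26.
Beat 24 falls within Abm7.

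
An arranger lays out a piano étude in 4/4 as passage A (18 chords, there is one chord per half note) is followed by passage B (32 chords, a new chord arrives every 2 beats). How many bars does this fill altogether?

A: 18 × 2 = 36 beats = 9 bars.
B: 32 × 2 = 64 beats = 16 bars.
Total: 9 + 16 = 25 bars.

25 bars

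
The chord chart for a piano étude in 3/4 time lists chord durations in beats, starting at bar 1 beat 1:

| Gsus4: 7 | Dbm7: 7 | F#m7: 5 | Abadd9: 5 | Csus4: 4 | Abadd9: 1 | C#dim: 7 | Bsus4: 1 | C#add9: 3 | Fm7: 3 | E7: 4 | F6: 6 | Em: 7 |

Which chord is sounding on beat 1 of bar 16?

E7

Beat 1 of bar 16 is beat (16−1)×3 + 1 = 46 overall.
Running totals: Gsus4 ends at 7, Dbm7 ends at 14, F#m7 ends at 19, Abadd9 ends at 24, Csus4 ends at 28, Abadd9 ends at 29, C#dim ends at 36, Bsus4 ends at 37, C#add9 ends at 40, Fm7 ends at 43, E7 ends at 47.
Beat 46 falls within E7.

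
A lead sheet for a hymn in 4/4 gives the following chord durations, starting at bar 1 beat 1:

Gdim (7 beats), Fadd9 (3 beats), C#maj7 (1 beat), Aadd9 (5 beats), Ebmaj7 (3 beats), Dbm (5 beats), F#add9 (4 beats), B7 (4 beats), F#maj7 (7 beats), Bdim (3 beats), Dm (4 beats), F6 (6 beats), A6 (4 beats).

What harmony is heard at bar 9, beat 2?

F#maj7

Beat 2 of bar 9 is beat (9−1)×4 + 2 = 34 overall.
Running totals: Gdim ends at 7, Fadd9 ends at 10, C#maj7 ends at 11, Aadd9 ends at 16, Ebmaj7 ends at 19, Dbm ends at 24, F#add9 ends at 28, B7 ends at 32, F#maj7 ends at 39.
Beat 34 falls within F#maj7.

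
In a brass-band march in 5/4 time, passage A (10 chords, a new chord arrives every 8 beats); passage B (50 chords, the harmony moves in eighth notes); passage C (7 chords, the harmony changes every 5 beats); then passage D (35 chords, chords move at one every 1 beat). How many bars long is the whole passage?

35 bars

A: 10 × 8 = 80 beats = 16 bars.
B: 50 × 0.5 = 25 beats = 5 bars.
C: 7 × 5 = 35 beats = 7 bars.
D: 35 × 1 = 35 beats = 7 bars.
Total: 16 + 5 + 7 + 7 = 35 bars.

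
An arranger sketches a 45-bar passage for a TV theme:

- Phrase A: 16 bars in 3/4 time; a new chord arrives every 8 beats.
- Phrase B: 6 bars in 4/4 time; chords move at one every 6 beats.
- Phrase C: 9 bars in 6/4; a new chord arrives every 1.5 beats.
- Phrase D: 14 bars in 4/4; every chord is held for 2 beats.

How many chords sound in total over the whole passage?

74 chords

A has 48 beats and chords last 8 each, so 6 chords.
B has 24 beats and chords last 6 each, so 4 chords.
C has 54 beats and chords last 1.5 each, so 36 chords.
D has 56 beats and chords last 2 each, so 28 chords.
Total: 6 + 4 + 36 + 28 = 74.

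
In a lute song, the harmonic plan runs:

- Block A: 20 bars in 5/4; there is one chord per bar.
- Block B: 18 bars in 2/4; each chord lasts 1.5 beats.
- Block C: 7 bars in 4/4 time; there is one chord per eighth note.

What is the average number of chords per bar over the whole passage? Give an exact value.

20/9 chords per bar

A: 20 × 5 = 100 beats ÷ 5 = 20 chords.
B: 18 × 2 = 36 beats ÷ 1.5 = 24 chords.
C: 7 × 4 = 28 beats ÷ 0.5 = 56 chords.
Overall: 100 chords over 45 bars → 100/45 = 20/9 chords per bar.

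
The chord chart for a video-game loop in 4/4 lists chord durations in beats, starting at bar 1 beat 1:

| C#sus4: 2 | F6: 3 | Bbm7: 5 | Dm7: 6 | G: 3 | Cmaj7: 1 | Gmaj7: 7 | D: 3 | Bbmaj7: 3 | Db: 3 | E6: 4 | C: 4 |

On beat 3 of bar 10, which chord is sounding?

Beat 3 of bar 10 is beat (10−1)×4 + 3 = 39 overall.
Running totals: C#sus4 ends at 2, F6 ends at 5, Bbm7 ends at 10, Dm7 ends at 16, G ends at 19, Cmaj7 ends at 20, Gmaj7 ends at 27, D ends at 30, Bbmaj7 ends at 33, Db ends at 36, E6 ends at 40.
Beat 39 falls within E6.

E6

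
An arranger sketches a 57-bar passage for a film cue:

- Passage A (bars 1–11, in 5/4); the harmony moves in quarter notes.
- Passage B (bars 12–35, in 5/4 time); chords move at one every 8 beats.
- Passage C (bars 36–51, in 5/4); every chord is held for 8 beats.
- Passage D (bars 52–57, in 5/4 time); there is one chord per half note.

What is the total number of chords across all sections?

A has 55 beats and chords last 1 each, so 55 chords.
B has 120 beats and chords last 8 each, so 15 chords.
C has 80 beats and chords last 8 each, so 10 chords.
D has 30 beats and chords last 2 each, so 15 chords.
Total: 55 + 15 + 10 + 15 = 95.

95 chords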